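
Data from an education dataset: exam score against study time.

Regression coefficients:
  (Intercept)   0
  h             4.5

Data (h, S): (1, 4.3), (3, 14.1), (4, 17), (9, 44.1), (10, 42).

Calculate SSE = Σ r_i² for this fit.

h=1: Ŝ = 4.5·1 = 4.5; r = 4.3 − 4.5 = -0.2
h=3: Ŝ = 4.5·3 = 13.5; r = 14.1 − 13.5 = 0.6
h=4: Ŝ = 4.5·4 = 18; r = 17 − 18 = -1
h=9: Ŝ = 4.5·9 = 40.5; r = 44.1 − 40.5 = 3.6
h=10: Ŝ = 4.5·10 = 45; r = 42 − 45 = -3
SSE = 0.04 + 0.36 + 1 + 12.96 + 9 = 23.36

SSE = 23.36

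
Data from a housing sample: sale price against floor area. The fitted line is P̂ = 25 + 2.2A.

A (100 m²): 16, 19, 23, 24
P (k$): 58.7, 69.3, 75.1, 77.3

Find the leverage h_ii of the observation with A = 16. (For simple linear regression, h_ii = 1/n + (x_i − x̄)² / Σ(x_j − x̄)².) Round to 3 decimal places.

Ā = (16 + 19 + 23 + 24)/4 = 20.5
Σ(A − Ā)² = 20.25 + 2.25 + 6.25 + 12.25 = 41
h = 1/4 + (-4.5)²/41 = 0.25 + 0.493902 = 0.744

h = 0.744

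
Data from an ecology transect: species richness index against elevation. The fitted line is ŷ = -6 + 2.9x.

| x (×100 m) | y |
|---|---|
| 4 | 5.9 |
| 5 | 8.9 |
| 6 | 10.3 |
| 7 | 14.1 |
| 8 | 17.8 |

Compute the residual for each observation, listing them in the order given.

0.3, 0.4, -1.1, -0.2, 0.6

x=4: ŷ = -6 + 2.9·4 = 5.6; r = 5.9 − 5.6 = 0.3
x=5: ŷ = -6 + 2.9·5 = 8.5; r = 8.9 − 8.5 = 0.4
x=6: ŷ = -6 + 2.9·6 = 11.4; r = 10.3 − 11.4 = -1.1
x=7: ŷ = -6 + 2.9·7 = 14.3; r = 14.1 − 14.3 = -0.2
x=8: ŷ = -6 + 2.9·8 = 17.2; r = 17.8 − 17.2 = 0.6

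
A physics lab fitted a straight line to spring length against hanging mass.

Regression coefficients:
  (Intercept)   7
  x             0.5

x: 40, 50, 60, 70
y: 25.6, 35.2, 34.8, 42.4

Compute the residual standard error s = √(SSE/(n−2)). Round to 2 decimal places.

x=40: ŷ = 7 + 0.5·40 = 27; e = 25.6 − 27 = -1.4
x=50: ŷ = 7 + 0.5·50 = 32; e = 35.2 − 32 = 3.2
x=60: ŷ = 7 + 0.5·60 = 37; e = 34.8 − 37 = -2.2
x=70: ŷ = 7 + 0.5·70 = 42; e = 42.4 − 42 = 0.4
SSE = 1.96 + 10.24 + 4.84 + 0.16 = 17.2
s = √(17.2/2) = √8.6 ≈ 2.93

s = 2.93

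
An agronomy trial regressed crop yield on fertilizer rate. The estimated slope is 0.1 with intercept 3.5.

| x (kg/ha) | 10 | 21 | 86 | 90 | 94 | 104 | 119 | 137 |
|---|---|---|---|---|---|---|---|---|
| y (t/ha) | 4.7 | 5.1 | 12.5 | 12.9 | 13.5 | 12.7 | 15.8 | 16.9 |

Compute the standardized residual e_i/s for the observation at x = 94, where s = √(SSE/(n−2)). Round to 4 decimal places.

x=10: ŷ = 3.5 + 0.1·10 = 4.5; e = 4.7 − 4.5 = 0.2
x=21: ŷ = 3.5 + 0.1·21 = 5.6; e = 5.1 − 5.6 = -0.5
x=86: ŷ = 3.5 + 0.1·86 = 12.1; e = 12.5 − 12.1 = 0.4
x=90: ŷ = 3.5 + 0.1·90 = 12.5; e = 12.9 − 12.5 = 0.4
x=94: ŷ = 3.5 + 0.1·94 = 12.9; e = 13.5 − 12.9 = 0.6
x=104: ŷ = 3.5 + 0.1·104 = 13.9; e = 12.7 − 13.9 = -1.2
x=119: ŷ = 3.5 + 0.1·119 = 15.4; e = 15.8 − 15.4 = 0.4
x=137: ŷ = 3.5 + 0.1·137 = 17.2; e = 16.9 − 17.2 = -0.3
SSE = 0.04 + 0.25 + 0.16 + 0.16 + 0.36 + 1.44 + 0.16 + 0.09 = 2.66
s = √(2.66/6) = 0.665833
e/s = 0.6 / 0.665833 = 0.9011

0.9011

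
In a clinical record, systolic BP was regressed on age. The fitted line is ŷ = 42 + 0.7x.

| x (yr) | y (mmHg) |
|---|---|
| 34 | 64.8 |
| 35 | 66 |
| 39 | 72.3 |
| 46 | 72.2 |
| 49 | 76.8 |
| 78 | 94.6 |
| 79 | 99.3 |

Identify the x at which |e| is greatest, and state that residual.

x = 39, e = 3

x=34: ŷ = 42 + 0.7·34 = 65.8; e = 64.8 − 65.8 = -1
x=35: ŷ = 42 + 0.7·35 = 66.5; e = 66 − 66.5 = -0.5
x=39: ŷ = 42 + 0.7·39 = 69.3; e = 72.3 − 69.3 = 3
x=46: ŷ = 42 + 0.7·46 = 74.2; e = 72.2 − 74.2 = -2
x=49: ŷ = 42 + 0.7·49 = 76.3; e = 76.8 − 76.3 = 0.5
x=78: ŷ = 42 + 0.7·78 = 96.6; e = 94.6 − 96.6 = -2
x=79: ŷ = 42 + 0.7·79 = 97.3; e = 99.3 − 97.3 = 2
Largest |e| is 3 at x = 39, residual 3.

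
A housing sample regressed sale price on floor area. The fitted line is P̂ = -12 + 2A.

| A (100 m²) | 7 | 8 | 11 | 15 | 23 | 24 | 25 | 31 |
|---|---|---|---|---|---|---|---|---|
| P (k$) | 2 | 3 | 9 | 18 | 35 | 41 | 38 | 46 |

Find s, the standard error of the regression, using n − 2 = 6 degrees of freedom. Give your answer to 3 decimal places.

A=7: P̂ = -12 + 2·7 = 2; e = 2 − 2 = 0
A=8: P̂ = -12 + 2·8 = 4; e = 3 − 4 = -1
A=11: P̂ = -12 + 2·11 = 10; e = 9 − 10 = -1
A=15: P̂ = -12 + 2·15 = 18; e = 18 − 18 = 0
A=23: P̂ = -12 + 2·23 = 34; e = 35 − 34 = 1
A=24: P̂ = -12 + 2·24 = 36; e = 41 − 36 = 5
A=25: P̂ = -12 + 2·25 = 38; e = 38 − 38 = 0
A=31: P̂ = -12 + 2·31 = 50; e = 46 − 50 = -4
SSE = 0 + 1 + 1 + 0 + 1 + 25 + 0 + 16 = 44
s = √(44/6) = √7.33333 ≈ 2.708

s = 2.708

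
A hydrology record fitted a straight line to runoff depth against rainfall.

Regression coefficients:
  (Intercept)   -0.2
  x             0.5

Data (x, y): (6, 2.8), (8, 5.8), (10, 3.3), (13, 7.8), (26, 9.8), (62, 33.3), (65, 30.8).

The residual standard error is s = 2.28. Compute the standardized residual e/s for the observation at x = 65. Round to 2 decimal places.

ŷ = -0.2 + 0.5·65 = 32.3
e = 30.8 − 32.3 = -1.5
e/s = -1.5 / 2.28 = -0.66

-0.66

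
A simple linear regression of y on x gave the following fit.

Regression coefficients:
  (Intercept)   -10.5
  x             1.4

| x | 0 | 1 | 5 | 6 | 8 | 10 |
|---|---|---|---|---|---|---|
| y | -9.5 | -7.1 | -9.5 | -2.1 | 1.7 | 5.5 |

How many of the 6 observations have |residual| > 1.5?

3

x=0: ŷ = -10.5 + 1.4·0 = -10.5; e = -9.5 − (-10.5) = 1
x=1: ŷ = -10.5 + 1.4·1 = -9.1; e = -7.1 − (-9.1) = 2
x=5: ŷ = -10.5 + 1.4·5 = -3.5; e = -9.5 − (-3.5) = -6
x=6: ŷ = -10.5 + 1.4·6 = -2.1; e = -2.1 − (-2.1) = 0
x=8: ŷ = -10.5 + 1.4·8 = 0.7; e = 1.7 − 0.7 = 1
x=10: ŷ = -10.5 + 1.4·10 = 3.5; e = 5.5 − 3.5 = 2
|e| > 1.5: x=1 (|e|=2), x=5 (|e|=6), x=10 (|e|=2) → 3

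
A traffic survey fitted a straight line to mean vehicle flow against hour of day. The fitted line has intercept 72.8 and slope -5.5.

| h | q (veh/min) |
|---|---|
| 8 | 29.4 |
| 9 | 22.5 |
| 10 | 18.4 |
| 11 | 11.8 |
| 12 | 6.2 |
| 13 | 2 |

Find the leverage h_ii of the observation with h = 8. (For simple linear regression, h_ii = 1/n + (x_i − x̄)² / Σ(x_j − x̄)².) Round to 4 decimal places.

h̄ = (8 + 9 + 10 + 11 + 12 + 13)/6 = 10.5
Σ(h − h̄)² = 6.25 + 2.25 + 0.25 + 0.25 + 2.25 + 6.25 = 17.5
h = 1/6 + (-2.5)²/17.5 = 0.166667 + 0.357143 = 0.5238

h = 0.5238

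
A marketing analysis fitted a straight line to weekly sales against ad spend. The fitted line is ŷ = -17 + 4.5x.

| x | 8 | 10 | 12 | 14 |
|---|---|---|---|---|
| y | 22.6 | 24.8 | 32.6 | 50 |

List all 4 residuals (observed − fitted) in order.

3.6, -3.2, -4.4, 4

x=8: ŷ = -17 + 4.5·8 = 19; e = 22.6 − 19 = 3.6
x=10: ŷ = -17 + 4.5·10 = 28; e = 24.8 − 28 = -3.2
x=12: ŷ = -17 + 4.5·12 = 37; e = 32.6 − 37 = -4.4
x=14: ŷ = -17 + 4.5·14 = 46; e = 50 − 46 = 4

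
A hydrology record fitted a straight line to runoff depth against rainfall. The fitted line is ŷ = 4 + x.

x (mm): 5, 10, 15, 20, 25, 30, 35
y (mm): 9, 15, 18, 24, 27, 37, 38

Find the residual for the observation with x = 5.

ŷ = 4 + 5 = 9
r = 9 − 9 = 0

r = 0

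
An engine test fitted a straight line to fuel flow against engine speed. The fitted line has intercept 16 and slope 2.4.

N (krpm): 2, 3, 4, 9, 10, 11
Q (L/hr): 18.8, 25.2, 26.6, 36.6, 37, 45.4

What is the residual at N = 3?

ŷ = 16 + 2.4·3 = 23.2
r = 25.2 − 23.2 = 2

r = 2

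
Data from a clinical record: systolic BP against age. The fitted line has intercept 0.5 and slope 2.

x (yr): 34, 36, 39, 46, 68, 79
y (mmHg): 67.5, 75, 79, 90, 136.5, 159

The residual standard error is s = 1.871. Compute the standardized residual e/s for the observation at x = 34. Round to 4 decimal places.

-0.5345

ŷ = 0.5 + 2·34 = 68.5
e = 67.5 − 68.5 = -1
e/s = -1 / 1.871 = -0.5345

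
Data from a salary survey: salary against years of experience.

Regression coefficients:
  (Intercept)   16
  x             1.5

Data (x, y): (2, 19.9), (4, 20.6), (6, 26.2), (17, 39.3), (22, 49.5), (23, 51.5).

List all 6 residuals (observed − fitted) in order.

0.9, -1.4, 1.2, -2.2, 0.5, 1

x=2: ŷ = 16 + 1.5·2 = 19; e = 19.9 − 19 = 0.9
x=4: ŷ = 16 + 1.5·4 = 22; e = 20.6 − 22 = -1.4
x=6: ŷ = 16 + 1.5·6 = 25; e = 26.2 − 25 = 1.2
x=17: ŷ = 16 + 1.5·17 = 41.5; e = 39.3 − 41.5 = -2.2
x=22: ŷ = 16 + 1.5·22 = 49; e = 49.5 − 49 = 0.5
x=23: ŷ = 16 + 1.5·23 = 50.5; e = 51.5 − 50.5 = 1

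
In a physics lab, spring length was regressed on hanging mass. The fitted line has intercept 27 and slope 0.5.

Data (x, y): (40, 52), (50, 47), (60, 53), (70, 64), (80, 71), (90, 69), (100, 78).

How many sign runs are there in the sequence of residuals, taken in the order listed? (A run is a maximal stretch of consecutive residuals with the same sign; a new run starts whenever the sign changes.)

5 runs

x=40: ŷ = 27 + 0.5·40 = 47; r = 52 − 47 = 5
x=50: ŷ = 27 + 0.5·50 = 52; r = 47 − 52 = -5
x=60: ŷ = 27 + 0.5·60 = 57; r = 53 − 57 = -4
x=70: ŷ = 27 + 0.5·70 = 62; r = 64 − 62 = 2
x=80: ŷ = 27 + 0.5·80 = 67; r = 71 − 67 = 4
x=90: ŷ = 27 + 0.5·90 = 72; r = 69 − 72 = -3
x=100: ŷ = 27 + 0.5·100 = 77; r = 78 − 77 = 1
Signs: + − − + + − +
Runs: +×1, −×2, +×2, −×1, +×1 → 5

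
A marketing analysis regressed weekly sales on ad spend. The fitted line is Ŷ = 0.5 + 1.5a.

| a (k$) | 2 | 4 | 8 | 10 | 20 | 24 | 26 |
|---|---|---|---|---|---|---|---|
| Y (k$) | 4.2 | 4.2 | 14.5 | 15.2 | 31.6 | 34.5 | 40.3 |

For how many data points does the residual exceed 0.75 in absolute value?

5

a=2: Ŷ = 0.5 + 1.5·2 = 3.5; r = 4.2 − 3.5 = 0.7
a=4: Ŷ = 0.5 + 1.5·4 = 6.5; r = 4.2 − 6.5 = -2.3
a=8: Ŷ = 0.5 + 1.5·8 = 12.5; r = 14.5 − 12.5 = 2
a=10: Ŷ = 0.5 + 1.5·10 = 15.5; r = 15.2 − 15.5 = -0.3
a=20: Ŷ = 0.5 + 1.5·20 = 30.5; r = 31.6 − 30.5 = 1.1
a=24: Ŷ = 0.5 + 1.5·24 = 36.5; r = 34.5 − 36.5 = -2
a=26: Ŷ = 0.5 + 1.5·26 = 39.5; r = 40.3 − 39.5 = 0.8
|r| > 0.75: a=4 (|r|=2.3), a=8 (|r|=2), a=20 (|r|=1.1), a=24 (|r|=2), a=26 (|r|=0.8) → 5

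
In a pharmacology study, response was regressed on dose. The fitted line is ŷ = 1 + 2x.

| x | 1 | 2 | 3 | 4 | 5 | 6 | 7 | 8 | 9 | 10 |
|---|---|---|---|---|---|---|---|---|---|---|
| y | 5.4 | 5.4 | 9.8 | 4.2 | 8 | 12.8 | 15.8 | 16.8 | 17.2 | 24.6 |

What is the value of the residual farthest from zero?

r = -4.8

x=1: ŷ = 1 + 2·1 = 3; r = 5.4 − 3 = 2.4
x=2: ŷ = 1 + 2·2 = 5; r = 5.4 − 5 = 0.4
x=3: ŷ = 1 + 2·3 = 7; r = 9.8 − 7 = 2.8
x=4: ŷ = 1 + 2·4 = 9; r = 4.2 − 9 = -4.8
x=5: ŷ = 1 + 2·5 = 11; r = 8 − 11 = -3
x=6: ŷ = 1 + 2·6 = 13; r = 12.8 − 13 = -0.2
x=7: ŷ = 1 + 2·7 = 15; r = 15.8 − 15 = 0.8
x=8: ŷ = 1 + 2·8 = 17; r = 16.8 − 17 = -0.2
x=9: ŷ = 1 + 2·9 = 19; r = 17.2 − 19 = -1.8
x=10: ŷ = 1 + 2·10 = 21; r = 24.6 − 21 = 3.6
Largest |r| is 4.8 at x = 4, residual -4.8.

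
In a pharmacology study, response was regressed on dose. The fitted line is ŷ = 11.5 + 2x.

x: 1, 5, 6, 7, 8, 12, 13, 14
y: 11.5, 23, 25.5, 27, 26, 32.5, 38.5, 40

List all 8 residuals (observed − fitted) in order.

x=1: ŷ = 11.5 + 2·1 = 13.5; e = 11.5 − 13.5 = -2
x=5: ŷ = 11.5 + 2·5 = 21.5; e = 23 − 21.5 = 1.5
x=6: ŷ = 11.5 + 2·6 = 23.5; e = 25.5 − 23.5 = 2
x=7: ŷ = 11.5 + 2·7 = 25.5; e = 27 − 25.5 = 1.5
x=8: ŷ = 11.5 + 2·8 = 27.5; e = 26 − 27.5 = -1.5
x=12: ŷ = 11.5 + 2·12 = 35.5; e = 32.5 − 35.5 = -3
x=13: ŷ = 11.5 + 2·13 = 37.5; e = 38.5 − 37.5 = 1
x=14: ŷ = 11.5 + 2·14 = 39.5; e = 40 − 39.5 = 0.5

-2, 1.5, 2, 1.5, -1.5, -3, 1, 0.5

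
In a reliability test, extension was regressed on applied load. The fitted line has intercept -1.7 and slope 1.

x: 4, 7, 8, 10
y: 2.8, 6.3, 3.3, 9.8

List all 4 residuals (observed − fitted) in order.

0.5, 1, -3, 1.5

x=4: ŷ = -1.7 + 4 = 2.3; r = 2.8 − 2.3 = 0.5
x=7: ŷ = -1.7 + 7 = 5.3; r = 6.3 − 5.3 = 1
x=8: ŷ = -1.7 + 8 = 6.3; r = 3.3 − 6.3 = -3
x=10: ŷ = -1.7 + 10 = 8.3; r = 9.8 − 8.3 = 1.5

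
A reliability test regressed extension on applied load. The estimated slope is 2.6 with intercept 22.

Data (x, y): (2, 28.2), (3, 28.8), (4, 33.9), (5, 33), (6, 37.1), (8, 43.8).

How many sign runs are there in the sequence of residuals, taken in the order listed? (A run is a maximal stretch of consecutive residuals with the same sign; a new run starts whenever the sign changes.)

x=2: ŷ = 22 + 2.6·2 = 27.2; r = 28.2 − 27.2 = 1
x=3: ŷ = 22 + 2.6·3 = 29.8; r = 28.8 − 29.8 = -1
x=4: ŷ = 22 + 2.6·4 = 32.4; r = 33.9 − 32.4 = 1.5
x=5: ŷ = 22 + 2.6·5 = 35; r = 33 − 35 = -2
x=6: ŷ = 22 + 2.6·6 = 37.6; r = 37.1 − 37.6 = -0.5
x=8: ŷ = 22 + 2.6·8 = 42.8; r = 43.8 − 42.8 = 1
Signs: + − + − − +
Runs: +×1, −×1, +×1, −×2, +×1 → 5

5 runs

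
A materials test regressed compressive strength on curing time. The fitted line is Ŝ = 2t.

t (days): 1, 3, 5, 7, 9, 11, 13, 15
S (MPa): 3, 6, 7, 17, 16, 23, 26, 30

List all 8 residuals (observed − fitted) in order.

t=1: Ŝ = 2·1 = 2; e = 3 − 2 = 1
t=3: Ŝ = 2·3 = 6; e = 6 − 6 = 0
t=5: Ŝ = 2·5 = 10; e = 7 − 10 = -3
t=7: Ŝ = 2·7 = 14; e = 17 − 14 = 3
t=9: Ŝ = 2·9 = 18; e = 16 − 18 = -2
t=11: Ŝ = 2·11 = 22; e = 23 − 22 = 1
t=13: Ŝ = 2·13 = 26; e = 26 − 26 = 0
t=15: Ŝ = 2·15 = 30; e = 30 − 30 = 0

1, 0, -3, 3, -2, 1, 0, 0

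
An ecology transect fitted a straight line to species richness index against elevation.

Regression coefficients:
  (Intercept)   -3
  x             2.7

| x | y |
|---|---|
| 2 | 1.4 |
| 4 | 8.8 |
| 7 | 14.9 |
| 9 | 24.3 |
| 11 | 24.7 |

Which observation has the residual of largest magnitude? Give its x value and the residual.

x = 9, e = 3

x=2: ŷ = -3 + 2.7·2 = 2.4; e = 1.4 − 2.4 = -1
x=4: ŷ = -3 + 2.7·4 = 7.8; e = 8.8 − 7.8 = 1
x=7: ŷ = -3 + 2.7·7 = 15.9; e = 14.9 − 15.9 = -1
x=9: ŷ = -3 + 2.7·9 = 21.3; e = 24.3 − 21.3 = 3
x=11: ŷ = -3 + 2.7·11 = 26.7; e = 24.7 − 26.7 = -2
Largest |e| is 3 at x = 9, residual 3.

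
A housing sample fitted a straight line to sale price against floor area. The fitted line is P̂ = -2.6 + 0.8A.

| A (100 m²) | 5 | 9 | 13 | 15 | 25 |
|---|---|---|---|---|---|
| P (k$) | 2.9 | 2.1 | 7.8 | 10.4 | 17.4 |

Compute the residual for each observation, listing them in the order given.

A=5: P̂ = -2.6 + 0.8·5 = 1.4; r = 2.9 − 1.4 = 1.5
A=9: P̂ = -2.6 + 0.8·9 = 4.6; r = 2.1 − 4.6 = -2.5
A=13: P̂ = -2.6 + 0.8·13 = 7.8; r = 7.8 − 7.8 = 0
A=15: P̂ = -2.6 + 0.8·15 = 9.4; r = 10.4 − 9.4 = 1
A=25: P̂ = -2.6 + 0.8·25 = 17.4; r = 17.4 − 17.4 = 0

1.5, -2.5, 0, 1, 0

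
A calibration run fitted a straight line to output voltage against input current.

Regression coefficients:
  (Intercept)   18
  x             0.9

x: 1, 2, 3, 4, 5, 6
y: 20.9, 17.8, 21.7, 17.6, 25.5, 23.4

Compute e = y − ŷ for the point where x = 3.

e = 1

ŷ = 18 + 0.9·3 = 20.7
e = 21.7 − 20.7 = 1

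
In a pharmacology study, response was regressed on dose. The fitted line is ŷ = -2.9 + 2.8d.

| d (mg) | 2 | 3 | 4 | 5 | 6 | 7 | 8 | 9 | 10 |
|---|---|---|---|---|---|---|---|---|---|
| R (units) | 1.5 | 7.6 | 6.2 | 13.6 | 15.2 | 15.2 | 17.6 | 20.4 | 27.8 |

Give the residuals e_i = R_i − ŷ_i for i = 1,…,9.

d=2: ŷ = -2.9 + 2.8·2 = 2.7; e = 1.5 − 2.7 = -1.2
d=3: ŷ = -2.9 + 2.8·3 = 5.5; e = 7.6 − 5.5 = 2.1
d=4: ŷ = -2.9 + 2.8·4 = 8.3; e = 6.2 − 8.3 = -2.1
d=5: ŷ = -2.9 + 2.8·5 = 11.1; e = 13.6 − 11.1 = 2.5
d=6: ŷ = -2.9 + 2.8·6 = 13.9; e = 15.2 − 13.9 = 1.3
d=7: ŷ = -2.9 + 2.8·7 = 16.7; e = 15.2 − 16.7 = -1.5
d=8: ŷ = -2.9 + 2.8·8 = 19.5; e = 17.6 − 19.5 = -1.9
d=9: ŷ = -2.9 + 2.8·9 = 22.3; e = 20.4 − 22.3 = -1.9
d=10: ŷ = -2.9 + 2.8·10 = 25.1; e = 27.8 − 25.1 = 2.7

-1.2, 2.1, -2.1, 2.5, 1.3, -1.5, -1.9, -1.9, 2.7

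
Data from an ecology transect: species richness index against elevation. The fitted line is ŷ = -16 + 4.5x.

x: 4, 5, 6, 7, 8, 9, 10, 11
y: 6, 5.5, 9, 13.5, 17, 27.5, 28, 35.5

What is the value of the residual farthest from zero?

e = 4

x=4: ŷ = -16 + 4.5·4 = 2; e = 6 − 2 = 4
x=5: ŷ = -16 + 4.5·5 = 6.5; e = 5.5 − 6.5 = -1
x=6: ŷ = -16 + 4.5·6 = 11; e = 9 − 11 = -2
x=7: ŷ = -16 + 4.5·7 = 15.5; e = 13.5 − 15.5 = -2
x=8: ŷ = -16 + 4.5·8 = 20; e = 17 − 20 = -3
x=9: ŷ = -16 + 4.5·9 = 24.5; e = 27.5 − 24.5 = 3
x=10: ŷ = -16 + 4.5·10 = 29; e = 28 − 29 = -1
x=11: ŷ = -16 + 4.5·11 = 33.5; e = 35.5 − 33.5 = 2
Largest |e| is 4 at x = 4, residual 4.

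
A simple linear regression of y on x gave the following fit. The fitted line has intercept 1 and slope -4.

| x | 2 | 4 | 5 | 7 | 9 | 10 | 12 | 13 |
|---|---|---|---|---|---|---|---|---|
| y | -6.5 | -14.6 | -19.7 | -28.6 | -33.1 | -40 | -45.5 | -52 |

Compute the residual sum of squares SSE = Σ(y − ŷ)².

SSE = 11.32

x=2: ŷ = 1 − 4·2 = -7; e = -6.5 − (-7) = 0.5
x=4: ŷ = 1 − 4·4 = -15; e = -14.6 − (-15) = 0.4
x=5: ŷ = 1 − 4·5 = -19; e = -19.7 − (-19) = -0.7
x=7: ŷ = 1 − 4·7 = -27; e = -28.6 − (-27) = -1.6
x=9: ŷ = 1 − 4·9 = -35; e = -33.1 − (-35) = 1.9
x=10: ŷ = 1 − 4·10 = -39; e = -40 − (-39) = -1
x=12: ŷ = 1 − 4·12 = -47; e = -45.5 − (-47) = 1.5
x=13: ŷ = 1 − 4·13 = -51; e = -52 − (-51) = -1
SSE = 0.25 + 0.16 + 0.49 + 2.56 + 3.61 + 1 + 2.25 + 1 = 11.32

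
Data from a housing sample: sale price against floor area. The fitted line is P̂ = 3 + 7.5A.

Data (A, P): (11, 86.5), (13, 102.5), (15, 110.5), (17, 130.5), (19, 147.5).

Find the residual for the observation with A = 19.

e = 2

P̂ = 3 + 7.5·19 = 145.5
e = 147.5 − 145.5 = 2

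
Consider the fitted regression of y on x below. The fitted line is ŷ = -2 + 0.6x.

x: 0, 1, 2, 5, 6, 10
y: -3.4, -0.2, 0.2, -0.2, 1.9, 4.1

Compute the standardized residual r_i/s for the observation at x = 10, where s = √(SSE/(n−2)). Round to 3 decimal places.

x=0: ŷ = -2 + 0.6·0 = -2; r = -3.4 − (-2) = -1.4
x=1: ŷ = -2 + 0.6·1 = -1.4; r = -0.2 − (-1.4) = 1.2
x=2: ŷ = -2 + 0.6·2 = -0.8; r = 0.2 − (-0.8) = 1
x=5: ŷ = -2 + 0.6·5 = 1; r = -0.2 − 1 = -1.2
x=6: ŷ = -2 + 0.6·6 = 1.6; r = 1.9 − 1.6 = 0.3
x=10: ŷ = -2 + 0.6·10 = 4; r = 4.1 − 4 = 0.1
SSE = 1.96 + 1.44 + 1 + 1.44 + 0.09 + 0.01 = 5.94
s = √(5.94/4) = 1.21861
r/s = 0.1 / 1.21861 = 0.082

0.082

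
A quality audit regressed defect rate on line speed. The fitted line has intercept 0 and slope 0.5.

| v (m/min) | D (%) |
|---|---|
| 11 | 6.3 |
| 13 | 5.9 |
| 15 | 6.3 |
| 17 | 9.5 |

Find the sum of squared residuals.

SSE = 3.44

v=11: D̂ = 0.5·11 = 5.5; r = 6.3 − 5.5 = 0.8
v=13: D̂ = 0.5·13 = 6.5; r = 5.9 − 6.5 = -0.6
v=15: D̂ = 0.5·15 = 7.5; r = 6.3 − 7.5 = -1.2
v=17: D̂ = 0.5·17 = 8.5; r = 9.5 − 8.5 = 1
SSE = 0.64 + 0.36 + 1.44 + 1 = 3.44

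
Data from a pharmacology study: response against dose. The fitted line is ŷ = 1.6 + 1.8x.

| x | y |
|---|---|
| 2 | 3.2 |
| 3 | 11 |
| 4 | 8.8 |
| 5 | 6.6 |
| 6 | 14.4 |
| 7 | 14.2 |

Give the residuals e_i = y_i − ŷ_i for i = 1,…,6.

x=2: ŷ = 1.6 + 1.8·2 = 5.2; e = 3.2 − 5.2 = -2
x=3: ŷ = 1.6 + 1.8·3 = 7; e = 11 − 7 = 4
x=4: ŷ = 1.6 + 1.8·4 = 8.8; e = 8.8 − 8.8 = 0
x=5: ŷ = 1.6 + 1.8·5 = 10.6; e = 6.6 − 10.6 = -4
x=6: ŷ = 1.6 + 1.8·6 = 12.4; e = 14.4 − 12.4 = 2
x=7: ŷ = 1.6 + 1.8·7 = 14.2; e = 14.2 − 14.2 = 0

-2, 4, 0, -4, 2, 0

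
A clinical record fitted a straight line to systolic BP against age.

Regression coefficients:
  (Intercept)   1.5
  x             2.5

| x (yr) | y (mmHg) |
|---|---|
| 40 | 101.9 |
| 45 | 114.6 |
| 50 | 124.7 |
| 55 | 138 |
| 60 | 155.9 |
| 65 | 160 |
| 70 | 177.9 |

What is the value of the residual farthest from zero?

x=40: ŷ = 1.5 + 2.5·40 = 101.5; e = 101.9 − 101.5 = 0.4
x=45: ŷ = 1.5 + 2.5·45 = 114; e = 114.6 − 114 = 0.6
x=50: ŷ = 1.5 + 2.5·50 = 126.5; e = 124.7 − 126.5 = -1.8
x=55: ŷ = 1.5 + 2.5·55 = 139; e = 138 − 139 = -1
x=60: ŷ = 1.5 + 2.5·60 = 151.5; e = 155.9 − 151.5 = 4.4
x=65: ŷ = 1.5 + 2.5·65 = 164; e = 160 − 164 = -4
x=70: ŷ = 1.5 + 2.5·70 = 176.5; e = 177.9 − 176.5 = 1.4
Largest |e| is 4.4 at x = 60, residual 4.4.

e = 4.4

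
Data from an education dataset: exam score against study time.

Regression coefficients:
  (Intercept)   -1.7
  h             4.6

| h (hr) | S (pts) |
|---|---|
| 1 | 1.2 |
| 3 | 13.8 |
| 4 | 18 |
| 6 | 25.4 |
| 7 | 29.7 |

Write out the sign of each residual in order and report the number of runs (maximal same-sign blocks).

3 runs

h=1: ŷ = -1.7 + 4.6·1 = 2.9; e = 1.2 − 2.9 = -1.7
h=3: ŷ = -1.7 + 4.6·3 = 12.1; e = 13.8 − 12.1 = 1.7
h=4: ŷ = -1.7 + 4.6·4 = 16.7; e = 18 − 16.7 = 1.3
h=6: ŷ = -1.7 + 4.6·6 = 25.9; e = 25.4 − 25.9 = -0.5
h=7: ŷ = -1.7 + 4.6·7 = 30.5; e = 29.7 − 30.5 = -0.8
Signs: − + + − −
Runs: −×1, +×2, −×2 → 3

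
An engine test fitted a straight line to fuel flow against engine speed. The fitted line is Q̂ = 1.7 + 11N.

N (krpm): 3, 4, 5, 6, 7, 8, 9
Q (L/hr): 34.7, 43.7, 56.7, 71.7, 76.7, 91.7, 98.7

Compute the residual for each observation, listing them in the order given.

N=3: Q̂ = 1.7 + 11·3 = 34.7; r = 34.7 − 34.7 = 0
N=4: Q̂ = 1.7 + 11·4 = 45.7; r = 43.7 − 45.7 = -2
N=5: Q̂ = 1.7 + 11·5 = 56.7; r = 56.7 − 56.7 = 0
N=6: Q̂ = 1.7 + 11·6 = 67.7; r = 71.7 − 67.7 = 4
N=7: Q̂ = 1.7 + 11·7 = 78.7; r = 76.7 − 78.7 = -2
N=8: Q̂ = 1.7 + 11·8 = 89.7; r = 91.7 − 89.7 = 2
N=9: Q̂ = 1.7 + 11·9 = 100.7; r = 98.7 − 100.7 = -2

0, -2, 0, 4, -2, 2, -2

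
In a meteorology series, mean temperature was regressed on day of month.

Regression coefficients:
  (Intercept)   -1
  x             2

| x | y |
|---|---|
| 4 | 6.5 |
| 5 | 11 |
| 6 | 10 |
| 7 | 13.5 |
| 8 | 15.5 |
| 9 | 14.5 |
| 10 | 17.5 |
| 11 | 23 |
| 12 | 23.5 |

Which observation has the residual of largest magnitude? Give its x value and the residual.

x=4: ŷ = -1 + 2·4 = 7; e = 6.5 − 7 = -0.5
x=5: ŷ = -1 + 2·5 = 9; e = 11 − 9 = 2
x=6: ŷ = -1 + 2·6 = 11; e = 10 − 11 = -1
x=7: ŷ = -1 + 2·7 = 13; e = 13.5 − 13 = 0.5
x=8: ŷ = -1 + 2·8 = 15; e = 15.5 − 15 = 0.5
x=9: ŷ = -1 + 2·9 = 17; e = 14.5 − 17 = -2.5
x=10: ŷ = -1 + 2·10 = 19; e = 17.5 − 19 = -1.5
x=11: ŷ = -1 + 2·11 = 21; e = 23 − 21 = 2
x=12: ŷ = -1 + 2·12 = 23; e = 23.5 − 23 = 0.5
Largest |e| is 2.5 at x = 9, residual -2.5.

x = 9, e = -2.5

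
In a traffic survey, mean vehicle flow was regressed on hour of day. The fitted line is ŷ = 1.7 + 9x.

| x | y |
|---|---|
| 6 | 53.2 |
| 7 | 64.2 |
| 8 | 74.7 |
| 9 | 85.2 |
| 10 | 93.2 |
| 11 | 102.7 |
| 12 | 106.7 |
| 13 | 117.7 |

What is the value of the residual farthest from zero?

x=6: ŷ = 1.7 + 9·6 = 55.7; e = 53.2 − 55.7 = -2.5
x=7: ŷ = 1.7 + 9·7 = 64.7; e = 64.2 − 64.7 = -0.5
x=8: ŷ = 1.7 + 9·8 = 73.7; e = 74.7 − 73.7 = 1
x=9: ŷ = 1.7 + 9·9 = 82.7; e = 85.2 − 82.7 = 2.5
x=10: ŷ = 1.7 + 9·10 = 91.7; e = 93.2 − 91.7 = 1.5
x=11: ŷ = 1.7 + 9·11 = 100.7; e = 102.7 − 100.7 = 2
x=12: ŷ = 1.7 + 9·12 = 109.7; e = 106.7 − 109.7 = -3
x=13: ŷ = 1.7 + 9·13 = 118.7; e = 117.7 − 118.7 = -1
Largest |e| is 3 at x = 12, residual -3.

e = -3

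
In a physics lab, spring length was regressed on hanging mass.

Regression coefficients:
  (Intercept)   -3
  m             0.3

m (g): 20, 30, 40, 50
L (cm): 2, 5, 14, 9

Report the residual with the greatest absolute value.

m=20: ŷ = -3 + 0.3·20 = 3; r = 2 − 3 = -1
m=30: ŷ = -3 + 0.3·30 = 6; r = 5 − 6 = -1
m=40: ŷ = -3 + 0.3·40 = 9; r = 14 − 9 = 5
m=50: ŷ = -3 + 0.3·50 = 12; r = 9 − 12 = -3
Largest |r| is 5 at m = 40, residual 5.

r = 5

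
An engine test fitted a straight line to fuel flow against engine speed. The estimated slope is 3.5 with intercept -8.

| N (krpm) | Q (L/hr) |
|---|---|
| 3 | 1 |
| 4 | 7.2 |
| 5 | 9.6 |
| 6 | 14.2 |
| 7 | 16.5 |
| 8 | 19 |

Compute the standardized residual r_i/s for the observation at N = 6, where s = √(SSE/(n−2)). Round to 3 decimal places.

N=3: ŷ = -8 + 3.5·3 = 2.5; r = 1 − 2.5 = -1.5
N=4: ŷ = -8 + 3.5·4 = 6; r = 7.2 − 6 = 1.2
N=5: ŷ = -8 + 3.5·5 = 9.5; r = 9.6 − 9.5 = 0.1
N=6: ŷ = -8 + 3.5·6 = 13; r = 14.2 − 13 = 1.2
N=7: ŷ = -8 + 3.5·7 = 16.5; r = 16.5 − 16.5 = 0
N=8: ŷ = -8 + 3.5·8 = 20; r = 19 − 20 = -1
SSE = 2.25 + 1.44 + 0.01 + 1.44 + 0 + 1 = 6.14
s = √(6.14/4) = 1.23895
r/s = 1.2 / 1.23895 = 0.969

0.969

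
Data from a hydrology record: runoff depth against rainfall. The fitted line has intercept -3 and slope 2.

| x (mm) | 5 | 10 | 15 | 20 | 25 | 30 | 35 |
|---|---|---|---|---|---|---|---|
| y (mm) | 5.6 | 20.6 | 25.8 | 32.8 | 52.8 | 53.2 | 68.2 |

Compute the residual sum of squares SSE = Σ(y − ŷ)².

x=5: ŷ = -3 + 2·5 = 7; r = 5.6 − 7 = -1.4
x=10: ŷ = -3 + 2·10 = 17; r = 20.6 − 17 = 3.6
x=15: ŷ = -3 + 2·15 = 27; r = 25.8 − 27 = -1.2
x=20: ŷ = -3 + 2·20 = 37; r = 32.8 − 37 = -4.2
x=25: ŷ = -3 + 2·25 = 47; r = 52.8 − 47 = 5.8
x=30: ŷ = -3 + 2·30 = 57; r = 53.2 − 57 = -3.8
x=35: ŷ = -3 + 2·35 = 67; r = 68.2 − 67 = 1.2
SSE = 1.96 + 12.96 + 1.44 + 17.64 + 33.64 + 14.44 + 1.44 = 83.52

SSE = 83.52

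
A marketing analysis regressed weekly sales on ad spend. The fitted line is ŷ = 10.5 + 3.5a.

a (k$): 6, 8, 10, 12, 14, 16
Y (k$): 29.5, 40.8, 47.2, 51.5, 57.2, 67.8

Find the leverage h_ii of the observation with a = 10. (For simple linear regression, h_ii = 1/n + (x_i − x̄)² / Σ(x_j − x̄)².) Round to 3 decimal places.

h = 0.181

ā = (6 + 8 + 10 + 12 + 14 + 16)/6 = 11
Σ(a − ā)² = 25 + 9 + 1 + 1 + 9 + 25 = 70
h = 1/6 + (-1)²/70 = 0.166667 + 0.0142857 = 0.181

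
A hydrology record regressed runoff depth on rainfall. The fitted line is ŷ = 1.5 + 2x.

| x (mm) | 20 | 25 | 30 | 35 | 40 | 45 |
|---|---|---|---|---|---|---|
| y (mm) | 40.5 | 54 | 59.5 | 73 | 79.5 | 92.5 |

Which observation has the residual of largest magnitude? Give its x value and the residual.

x = 25, r = 2.5

x=20: ŷ = 1.5 + 2·20 = 41.5; r = 40.5 − 41.5 = -1
x=25: ŷ = 1.5 + 2·25 = 51.5; r = 54 − 51.5 = 2.5
x=30: ŷ = 1.5 + 2·30 = 61.5; r = 59.5 − 61.5 = -2
x=35: ŷ = 1.5 + 2·35 = 71.5; r = 73 − 71.5 = 1.5
x=40: ŷ = 1.5 + 2·40 = 81.5; r = 79.5 − 81.5 = -2
x=45: ŷ = 1.5 + 2·45 = 91.5; r = 92.5 − 91.5 = 1
Largest |r| is 2.5 at x = 25, residual 2.5.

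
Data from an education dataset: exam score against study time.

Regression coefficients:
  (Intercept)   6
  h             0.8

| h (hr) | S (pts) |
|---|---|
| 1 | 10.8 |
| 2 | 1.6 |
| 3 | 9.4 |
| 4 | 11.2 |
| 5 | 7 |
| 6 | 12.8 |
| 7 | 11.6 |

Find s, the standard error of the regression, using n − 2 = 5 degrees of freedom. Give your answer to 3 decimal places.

s = 3.742

h=1: Ŝ = 6 + 0.8·1 = 6.8; r = 10.8 − 6.8 = 4
h=2: Ŝ = 6 + 0.8·2 = 7.6; r = 1.6 − 7.6 = -6
h=3: Ŝ = 6 + 0.8·3 = 8.4; r = 9.4 − 8.4 = 1
h=4: Ŝ = 6 + 0.8·4 = 9.2; r = 11.2 − 9.2 = 2
h=5: Ŝ = 6 + 0.8·5 = 10; r = 7 − 10 = -3
h=6: Ŝ = 6 + 0.8·6 = 10.8; r = 12.8 − 10.8 = 2
h=7: Ŝ = 6 + 0.8·7 = 11.6; r = 11.6 − 11.6 = 0
SSE = 16 + 36 + 1 + 4 + 9 + 4 + 0 = 70
s = √(70/5) = √14 ≈ 3.742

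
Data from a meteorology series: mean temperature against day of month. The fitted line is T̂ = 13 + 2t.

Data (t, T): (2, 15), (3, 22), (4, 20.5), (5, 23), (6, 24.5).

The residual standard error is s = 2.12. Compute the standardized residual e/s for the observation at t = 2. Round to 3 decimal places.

T̂ = 13 + 2·2 = 17
e = 15 − 17 = -2
e/s = -2 / 2.12 = -0.943

-0.943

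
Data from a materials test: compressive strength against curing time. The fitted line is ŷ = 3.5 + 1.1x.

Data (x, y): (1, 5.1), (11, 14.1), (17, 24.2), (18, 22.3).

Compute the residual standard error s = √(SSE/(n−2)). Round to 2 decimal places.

x=1: ŷ = 3.5 + 1.1·1 = 4.6; r = 5.1 − 4.6 = 0.5
x=11: ŷ = 3.5 + 1.1·11 = 15.6; r = 14.1 − 15.6 = -1.5
x=17: ŷ = 3.5 + 1.1·17 = 22.2; r = 24.2 − 22.2 = 2
x=18: ŷ = 3.5 + 1.1·18 = 23.3; r = 22.3 − 23.3 = -1
SSE = 0.25 + 2.25 + 4 + 1 = 7.5
s = √(7.5/2) = √3.75 ≈ 1.94

s = 1.94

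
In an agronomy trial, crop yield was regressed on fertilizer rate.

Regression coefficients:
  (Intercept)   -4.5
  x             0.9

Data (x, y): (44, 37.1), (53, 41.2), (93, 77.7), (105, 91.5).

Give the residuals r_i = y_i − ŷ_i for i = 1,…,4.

x=44: ŷ = -4.5 + 0.9·44 = 35.1; r = 37.1 − 35.1 = 2
x=53: ŷ = -4.5 + 0.9·53 = 43.2; r = 41.2 − 43.2 = -2
x=93: ŷ = -4.5 + 0.9·93 = 79.2; r = 77.7 − 79.2 = -1.5
x=105: ŷ = -4.5 + 0.9·105 = 90; r = 91.5 − 90 = 1.5

2, -2, -1.5, 1.5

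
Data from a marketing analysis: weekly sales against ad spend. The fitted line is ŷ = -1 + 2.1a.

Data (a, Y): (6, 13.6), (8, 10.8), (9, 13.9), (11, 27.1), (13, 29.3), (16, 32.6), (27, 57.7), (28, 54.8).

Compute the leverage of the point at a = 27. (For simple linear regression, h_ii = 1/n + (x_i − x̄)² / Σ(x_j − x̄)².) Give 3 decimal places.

h = 0.425

ā = (6 + 8 + 9 + 11 + 13 + 16 + 27 + 28)/8 = 14.75
Σ(a − ā)² = 76.5625 + 45.5625 + 33.0625 + 14.0625 + 3.0625 + 1.5625 + 150.062 + 175.562 = 499.5
h = 1/8 + (12.25)²/499.5 = 0.125 + 0.300425 = 0.425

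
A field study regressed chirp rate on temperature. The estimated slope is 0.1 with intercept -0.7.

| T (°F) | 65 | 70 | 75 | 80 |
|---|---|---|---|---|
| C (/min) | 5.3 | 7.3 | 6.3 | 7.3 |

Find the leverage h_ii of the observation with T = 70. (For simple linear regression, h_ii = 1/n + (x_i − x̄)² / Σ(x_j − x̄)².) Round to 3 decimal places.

T̄ = (65 + 70 + 75 + 80)/4 = 72.5
Σ(T − T̄)² = 56.25 + 6.25 + 6.25 + 56.25 = 125
h = 1/4 + (-2.5)²/125 = 0.25 + 0.05 = 0.300

h = 0.300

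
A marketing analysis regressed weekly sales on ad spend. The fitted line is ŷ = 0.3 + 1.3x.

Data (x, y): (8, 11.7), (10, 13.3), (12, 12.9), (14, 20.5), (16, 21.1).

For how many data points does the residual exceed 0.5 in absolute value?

3

x=8: ŷ = 0.3 + 1.3·8 = 10.7; r = 11.7 − 10.7 = 1
x=10: ŷ = 0.3 + 1.3·10 = 13.3; r = 13.3 − 13.3 = 0
x=12: ŷ = 0.3 + 1.3·12 = 15.9; r = 12.9 − 15.9 = -3
x=14: ŷ = 0.3 + 1.3·14 = 18.5; r = 20.5 − 18.5 = 2
x=16: ŷ = 0.3 + 1.3·16 = 21.1; r = 21.1 − 21.1 = 0
|r| > 0.5: x=8 (|r|=1), x=12 (|r|=3), x=14 (|r|=2) → 3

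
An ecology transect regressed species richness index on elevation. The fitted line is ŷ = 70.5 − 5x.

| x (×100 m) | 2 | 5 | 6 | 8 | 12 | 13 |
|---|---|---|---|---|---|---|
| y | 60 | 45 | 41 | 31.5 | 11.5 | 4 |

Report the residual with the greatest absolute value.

r = -1.5

x=2: ŷ = 70.5 − 5·2 = 60.5; r = 60 − 60.5 = -0.5
x=5: ŷ = 70.5 − 5·5 = 45.5; r = 45 − 45.5 = -0.5
x=6: ŷ = 70.5 − 5·6 = 40.5; r = 41 − 40.5 = 0.5
x=8: ŷ = 70.5 − 5·8 = 30.5; r = 31.5 − 30.5 = 1
x=12: ŷ = 70.5 − 5·12 = 10.5; r = 11.5 − 10.5 = 1
x=13: ŷ = 70.5 − 5·13 = 5.5; r = 4 − 5.5 = -1.5
Largest |r| is 1.5 at x = 13, residual -1.5.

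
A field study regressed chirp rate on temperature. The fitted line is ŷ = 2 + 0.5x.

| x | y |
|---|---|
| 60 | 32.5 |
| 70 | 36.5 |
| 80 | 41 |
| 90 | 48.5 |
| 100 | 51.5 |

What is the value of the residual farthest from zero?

x=60: ŷ = 2 + 0.5·60 = 32; e = 32.5 − 32 = 0.5
x=70: ŷ = 2 + 0.5·70 = 37; e = 36.5 − 37 = -0.5
x=80: ŷ = 2 + 0.5·80 = 42; e = 41 − 42 = -1
x=90: ŷ = 2 + 0.5·90 = 47; e = 48.5 − 47 = 1.5
x=100: ŷ = 2 + 0.5·100 = 52; e = 51.5 − 52 = -0.5
Largest |e| is 1.5 at x = 90, residual 1.5.

e = 1.5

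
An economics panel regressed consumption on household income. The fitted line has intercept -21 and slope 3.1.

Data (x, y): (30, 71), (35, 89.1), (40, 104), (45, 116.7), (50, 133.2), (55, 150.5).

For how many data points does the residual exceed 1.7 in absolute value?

x=30: ŷ = -21 + 3.1·30 = 72; r = 71 − 72 = -1
x=35: ŷ = -21 + 3.1·35 = 87.5; r = 89.1 − 87.5 = 1.6
x=40: ŷ = -21 + 3.1·40 = 103; r = 104 − 103 = 1
x=45: ŷ = -21 + 3.1·45 = 118.5; r = 116.7 − 118.5 = -1.8
x=50: ŷ = -21 + 3.1·50 = 134; r = 133.2 − 134 = -0.8
x=55: ŷ = -21 + 3.1·55 = 149.5; r = 150.5 − 149.5 = 1
|r| > 1.7: x=45 (|r|=1.8) → 1

1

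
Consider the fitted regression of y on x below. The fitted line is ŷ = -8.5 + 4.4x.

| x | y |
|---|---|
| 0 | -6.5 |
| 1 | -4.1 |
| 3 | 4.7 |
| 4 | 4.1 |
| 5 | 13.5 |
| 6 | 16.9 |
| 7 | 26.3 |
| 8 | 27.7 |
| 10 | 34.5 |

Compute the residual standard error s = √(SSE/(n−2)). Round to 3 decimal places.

x=0: ŷ = -8.5 + 4.4·0 = -8.5; e = -6.5 − (-8.5) = 2
x=1: ŷ = -8.5 + 4.4·1 = -4.1; e = -4.1 − (-4.1) = 0
x=3: ŷ = -8.5 + 4.4·3 = 4.7; e = 4.7 − 4.7 = 0
x=4: ŷ = -8.5 + 4.4·4 = 9.1; e = 4.1 − 9.1 = -5
x=5: ŷ = -8.5 + 4.4·5 = 13.5; e = 13.5 − 13.5 = 0
x=6: ŷ = -8.5 + 4.4·6 = 17.9; e = 16.9 − 17.9 = -1
x=7: ŷ = -8.5 + 4.4·7 = 22.3; e = 26.3 − 22.3 = 4
x=8: ŷ = -8.5 + 4.4·8 = 26.7; e = 27.7 − 26.7 = 1
x=10: ŷ = -8.5 + 4.4·10 = 35.5; e = 34.5 − 35.5 = -1
SSE = 4 + 0 + 0 + 25 + 0 + 1 + 16 + 1 + 1 = 48
s = √(48/7) = √6.85714 ≈ 2.619

s = 2.619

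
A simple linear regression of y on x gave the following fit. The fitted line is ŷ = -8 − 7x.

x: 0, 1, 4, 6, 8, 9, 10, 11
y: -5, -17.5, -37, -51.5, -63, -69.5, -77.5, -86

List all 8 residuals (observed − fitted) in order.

x=0: ŷ = -8 − 7·0 = -8; r = -5 − (-8) = 3
x=1: ŷ = -8 − 7·1 = -15; r = -17.5 − (-15) = -2.5
x=4: ŷ = -8 − 7·4 = -36; r = -37 − (-36) = -1
x=6: ŷ = -8 − 7·6 = -50; r = -51.5 − (-50) = -1.5
x=8: ŷ = -8 − 7·8 = -64; r = -63 − (-64) = 1
x=9: ŷ = -8 − 7·9 = -71; r = -69.5 − (-71) = 1.5
x=10: ŷ = -8 − 7·10 = -78; r = -77.5 − (-78) = 0.5
x=11: ŷ = -8 − 7·11 = -85; r = -86 − (-85) = -1

3, -2.5, -1, -1.5, 1, 1.5, 0.5, -1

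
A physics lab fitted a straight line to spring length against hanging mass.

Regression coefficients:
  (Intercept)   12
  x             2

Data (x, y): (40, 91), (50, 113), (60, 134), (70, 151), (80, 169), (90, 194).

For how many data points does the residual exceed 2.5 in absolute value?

1

x=40: ŷ = 12 + 2·40 = 92; r = 91 − 92 = -1
x=50: ŷ = 12 + 2·50 = 112; r = 113 − 112 = 1
x=60: ŷ = 12 + 2·60 = 132; r = 134 − 132 = 2
x=70: ŷ = 12 + 2·70 = 152; r = 151 − 152 = -1
x=80: ŷ = 12 + 2·80 = 172; r = 169 − 172 = -3
x=90: ŷ = 12 + 2·90 = 192; r = 194 − 192 = 2
|r| > 2.5: x=80 (|r|=3) → 1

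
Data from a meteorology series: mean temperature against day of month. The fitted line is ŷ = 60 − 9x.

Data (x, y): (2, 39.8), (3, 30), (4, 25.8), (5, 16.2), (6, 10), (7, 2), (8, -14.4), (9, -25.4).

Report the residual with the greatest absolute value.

r = 5

x=2: ŷ = 60 − 9·2 = 42; r = 39.8 − 42 = -2.2
x=3: ŷ = 60 − 9·3 = 33; r = 30 − 33 = -3
x=4: ŷ = 60 − 9·4 = 24; r = 25.8 − 24 = 1.8
x=5: ŷ = 60 − 9·5 = 15; r = 16.2 − 15 = 1.2
x=6: ŷ = 60 − 9·6 = 6; r = 10 − 6 = 4
x=7: ŷ = 60 − 9·7 = -3; r = 2 − (-3) = 5
x=8: ŷ = 60 − 9·8 = -12; r = -14.4 − (-12) = -2.4
x=9: ŷ = 60 − 9·9 = -21; r = -25.4 − (-21) = -4.4
Largest |r| is 5 at x = 7, residual 5.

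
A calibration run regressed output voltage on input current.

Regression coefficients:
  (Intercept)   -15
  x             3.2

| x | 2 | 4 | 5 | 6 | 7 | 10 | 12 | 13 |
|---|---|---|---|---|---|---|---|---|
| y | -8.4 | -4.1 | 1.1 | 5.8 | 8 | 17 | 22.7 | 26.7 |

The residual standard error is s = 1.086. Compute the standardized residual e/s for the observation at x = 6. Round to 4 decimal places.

ŷ = -15 + 3.2·6 = 4.2
e = 5.8 − 4.2 = 1.6
e/s = 1.6 / 1.086 = 1.4733

1.4733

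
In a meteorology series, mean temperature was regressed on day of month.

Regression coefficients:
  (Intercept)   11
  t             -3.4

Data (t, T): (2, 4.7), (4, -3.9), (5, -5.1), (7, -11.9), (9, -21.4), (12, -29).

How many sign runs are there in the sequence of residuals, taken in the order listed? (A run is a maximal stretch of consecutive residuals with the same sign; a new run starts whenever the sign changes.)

t=2: ŷ = 11 − 3.4·2 = 4.2; r = 4.7 − 4.2 = 0.5
t=4: ŷ = 11 − 3.4·4 = -2.6; r = -3.9 − (-2.6) = -1.3
t=5: ŷ = 11 − 3.4·5 = -6; r = -5.1 − (-6) = 0.9
t=7: ŷ = 11 − 3.4·7 = -12.8; r = -11.9 − (-12.8) = 0.9
t=9: ŷ = 11 − 3.4·9 = -19.6; r = -21.4 − (-19.6) = -1.8
t=12: ŷ = 11 − 3.4·12 = -29.8; r = -29 − (-29.8) = 0.8
Signs: + − + + − +
Runs: +×1, −×1, +×2, −×1, +×1 → 5

5 runs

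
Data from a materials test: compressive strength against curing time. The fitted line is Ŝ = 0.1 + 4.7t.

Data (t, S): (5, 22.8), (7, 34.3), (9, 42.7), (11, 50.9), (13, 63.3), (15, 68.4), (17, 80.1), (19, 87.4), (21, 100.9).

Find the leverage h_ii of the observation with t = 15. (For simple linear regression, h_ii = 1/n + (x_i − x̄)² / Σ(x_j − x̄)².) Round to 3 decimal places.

h = 0.128

t̄ = (5 + 7 + 9 + 11 + 13 + 15 + 17 + 19 + 21)/9 = 13
Σ(t − t̄)² = 64 + 36 + 16 + 4 + 0 + 4 + 16 + 36 + 64 = 240
h = 1/9 + (2)²/240 = 0.111111 + 0.0166667 = 0.128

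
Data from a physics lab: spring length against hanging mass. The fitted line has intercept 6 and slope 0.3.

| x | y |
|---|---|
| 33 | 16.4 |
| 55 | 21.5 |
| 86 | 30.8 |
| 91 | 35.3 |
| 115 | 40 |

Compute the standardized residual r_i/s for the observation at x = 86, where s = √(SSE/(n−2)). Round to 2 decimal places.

-0.68

x=33: ŷ = 6 + 0.3·33 = 15.9; r = 16.4 − 15.9 = 0.5
x=55: ŷ = 6 + 0.3·55 = 22.5; r = 21.5 − 22.5 = -1
x=86: ŷ = 6 + 0.3·86 = 31.8; r = 30.8 − 31.8 = -1
x=91: ŷ = 6 + 0.3·91 = 33.3; r = 35.3 − 33.3 = 2
x=115: ŷ = 6 + 0.3·115 = 40.5; r = 40 − 40.5 = -0.5
SSE = 0.25 + 1 + 1 + 4 + 0.25 = 6.5
s = √(6.5/3) = 1.47196
r/s = -1 / 1.47196 = -0.68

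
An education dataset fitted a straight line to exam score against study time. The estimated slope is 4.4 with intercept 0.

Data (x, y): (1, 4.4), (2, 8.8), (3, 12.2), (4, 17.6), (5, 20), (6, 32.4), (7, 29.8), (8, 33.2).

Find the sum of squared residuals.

x=1: ŷ = 4.4·1 = 4.4; e = 4.4 − 4.4 = 0
x=2: ŷ = 4.4·2 = 8.8; e = 8.8 − 8.8 = 0
x=3: ŷ = 4.4·3 = 13.2; e = 12.2 − 13.2 = -1
x=4: ŷ = 4.4·4 = 17.6; e = 17.6 − 17.6 = 0
x=5: ŷ = 4.4·5 = 22; e = 20 − 22 = -2
x=6: ŷ = 4.4·6 = 26.4; e = 32.4 − 26.4 = 6
x=7: ŷ = 4.4·7 = 30.8; e = 29.8 − 30.8 = -1
x=8: ŷ = 4.4·8 = 35.2; e = 33.2 − 35.2 = -2
SSE = 0 + 0 + 1 + 0 + 4 + 36 + 1 + 4 = 46

SSE = 46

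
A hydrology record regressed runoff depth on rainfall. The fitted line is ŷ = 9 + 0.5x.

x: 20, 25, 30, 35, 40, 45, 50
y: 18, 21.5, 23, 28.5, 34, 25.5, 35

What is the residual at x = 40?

e = 5

ŷ = 9 + 0.5·40 = 29
e = 34 − 29 = 5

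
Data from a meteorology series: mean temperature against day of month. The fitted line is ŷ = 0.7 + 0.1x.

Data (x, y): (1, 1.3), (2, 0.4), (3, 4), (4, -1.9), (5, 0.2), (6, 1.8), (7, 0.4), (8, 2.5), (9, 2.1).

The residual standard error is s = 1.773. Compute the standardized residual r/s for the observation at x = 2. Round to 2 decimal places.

ŷ = 0.7 + 0.1·2 = 0.9
r = 0.4 − 0.9 = -0.5
r/s = -0.5 / 1.773 = -0.28

-0.28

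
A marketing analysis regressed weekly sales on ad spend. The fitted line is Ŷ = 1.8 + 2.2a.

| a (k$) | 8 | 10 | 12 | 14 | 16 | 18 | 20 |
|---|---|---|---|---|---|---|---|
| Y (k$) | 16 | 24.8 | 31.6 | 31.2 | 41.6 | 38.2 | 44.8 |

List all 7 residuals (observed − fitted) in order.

-3.4, 1, 3.4, -1.4, 4.6, -3.2, -1

a=8: Ŷ = 1.8 + 2.2·8 = 19.4; r = 16 − 19.4 = -3.4
a=10: Ŷ = 1.8 + 2.2·10 = 23.8; r = 24.8 − 23.8 = 1
a=12: Ŷ = 1.8 + 2.2·12 = 28.2; r = 31.6 − 28.2 = 3.4
a=14: Ŷ = 1.8 + 2.2·14 = 32.6; r = 31.2 − 32.6 = -1.4
a=16: Ŷ = 1.8 + 2.2·16 = 37; r = 41.6 − 37 = 4.6
a=18: Ŷ = 1.8 + 2.2·18 = 41.4; r = 38.2 − 41.4 = -3.2
a=20: Ŷ = 1.8 + 2.2·20 = 45.8; r = 44.8 − 45.8 = -1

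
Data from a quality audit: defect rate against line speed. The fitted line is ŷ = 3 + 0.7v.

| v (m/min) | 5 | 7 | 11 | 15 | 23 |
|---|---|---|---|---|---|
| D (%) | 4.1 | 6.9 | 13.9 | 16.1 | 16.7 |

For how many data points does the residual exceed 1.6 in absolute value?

4

v=5: ŷ = 3 + 0.7·5 = 6.5; e = 4.1 − 6.5 = -2.4
v=7: ŷ = 3 + 0.7·7 = 7.9; e = 6.9 − 7.9 = -1
v=11: ŷ = 3 + 0.7·11 = 10.7; e = 13.9 − 10.7 = 3.2
v=15: ŷ = 3 + 0.7·15 = 13.5; e = 16.1 − 13.5 = 2.6
v=23: ŷ = 3 + 0.7·23 = 19.1; e = 16.7 − 19.1 = -2.4
|e| > 1.6: v=5 (|e|=2.4), v=11 (|e|=3.2), v=15 (|e|=2.6), v=23 (|e|=2.4) → 4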